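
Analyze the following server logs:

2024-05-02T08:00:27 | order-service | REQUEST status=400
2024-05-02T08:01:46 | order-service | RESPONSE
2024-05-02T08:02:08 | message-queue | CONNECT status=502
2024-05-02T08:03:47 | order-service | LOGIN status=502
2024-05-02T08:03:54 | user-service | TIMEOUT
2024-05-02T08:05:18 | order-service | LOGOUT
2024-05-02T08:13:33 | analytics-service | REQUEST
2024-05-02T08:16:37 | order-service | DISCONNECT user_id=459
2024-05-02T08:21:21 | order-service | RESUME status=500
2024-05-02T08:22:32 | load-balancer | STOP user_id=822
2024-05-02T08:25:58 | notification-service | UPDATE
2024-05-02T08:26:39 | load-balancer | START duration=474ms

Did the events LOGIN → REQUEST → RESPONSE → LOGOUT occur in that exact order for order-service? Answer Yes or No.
No

To verify sequence order:

1. Find all events in sequence LOGIN → REQUEST → RESPONSE → LOGOUT for order-service
2. Extract their timestamps
3. Check if timestamps are in ascending order
4. Result: No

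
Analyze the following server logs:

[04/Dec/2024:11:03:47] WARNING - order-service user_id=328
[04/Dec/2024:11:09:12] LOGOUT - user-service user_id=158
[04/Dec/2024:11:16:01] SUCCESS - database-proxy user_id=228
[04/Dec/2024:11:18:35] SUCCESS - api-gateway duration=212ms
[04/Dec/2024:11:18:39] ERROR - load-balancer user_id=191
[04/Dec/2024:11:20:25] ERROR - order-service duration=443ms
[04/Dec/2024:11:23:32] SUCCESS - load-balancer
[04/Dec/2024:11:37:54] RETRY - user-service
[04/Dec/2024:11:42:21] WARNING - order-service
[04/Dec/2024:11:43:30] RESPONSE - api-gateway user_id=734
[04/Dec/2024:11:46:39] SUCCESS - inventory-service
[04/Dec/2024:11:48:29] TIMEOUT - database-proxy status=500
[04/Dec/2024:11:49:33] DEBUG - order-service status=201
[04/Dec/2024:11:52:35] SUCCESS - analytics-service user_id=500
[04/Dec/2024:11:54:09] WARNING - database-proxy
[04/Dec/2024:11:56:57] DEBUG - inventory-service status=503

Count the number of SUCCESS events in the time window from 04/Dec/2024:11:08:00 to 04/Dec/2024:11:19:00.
2

To count events in the time window:

1. Window boundaries: 04/Dec/2024:11:08:00 to 04/Dec/2024:11:19:00
2. Filter for SUCCESS events within this window
3. Count matching events: 2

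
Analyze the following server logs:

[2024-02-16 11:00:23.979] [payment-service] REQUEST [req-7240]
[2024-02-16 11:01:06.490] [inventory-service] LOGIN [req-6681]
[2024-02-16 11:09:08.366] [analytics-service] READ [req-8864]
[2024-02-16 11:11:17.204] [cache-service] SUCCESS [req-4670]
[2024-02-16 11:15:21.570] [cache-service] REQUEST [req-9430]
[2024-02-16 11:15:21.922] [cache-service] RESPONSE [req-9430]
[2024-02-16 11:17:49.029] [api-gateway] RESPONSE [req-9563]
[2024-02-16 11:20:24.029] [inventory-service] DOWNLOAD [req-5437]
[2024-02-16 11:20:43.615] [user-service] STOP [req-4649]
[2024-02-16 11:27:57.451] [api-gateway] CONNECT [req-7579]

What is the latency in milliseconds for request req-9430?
352

To calculate latency:

1. Find REQUEST with id req-9430: 2024-02-16 11:15:21.570
2. Find RESPONSE with id req-9430: 2024-02-16 11:15:21.922
3. Latency: 2024-02-16 11:15:21.922 - 2024-02-16 11:15:21.570 = 352ms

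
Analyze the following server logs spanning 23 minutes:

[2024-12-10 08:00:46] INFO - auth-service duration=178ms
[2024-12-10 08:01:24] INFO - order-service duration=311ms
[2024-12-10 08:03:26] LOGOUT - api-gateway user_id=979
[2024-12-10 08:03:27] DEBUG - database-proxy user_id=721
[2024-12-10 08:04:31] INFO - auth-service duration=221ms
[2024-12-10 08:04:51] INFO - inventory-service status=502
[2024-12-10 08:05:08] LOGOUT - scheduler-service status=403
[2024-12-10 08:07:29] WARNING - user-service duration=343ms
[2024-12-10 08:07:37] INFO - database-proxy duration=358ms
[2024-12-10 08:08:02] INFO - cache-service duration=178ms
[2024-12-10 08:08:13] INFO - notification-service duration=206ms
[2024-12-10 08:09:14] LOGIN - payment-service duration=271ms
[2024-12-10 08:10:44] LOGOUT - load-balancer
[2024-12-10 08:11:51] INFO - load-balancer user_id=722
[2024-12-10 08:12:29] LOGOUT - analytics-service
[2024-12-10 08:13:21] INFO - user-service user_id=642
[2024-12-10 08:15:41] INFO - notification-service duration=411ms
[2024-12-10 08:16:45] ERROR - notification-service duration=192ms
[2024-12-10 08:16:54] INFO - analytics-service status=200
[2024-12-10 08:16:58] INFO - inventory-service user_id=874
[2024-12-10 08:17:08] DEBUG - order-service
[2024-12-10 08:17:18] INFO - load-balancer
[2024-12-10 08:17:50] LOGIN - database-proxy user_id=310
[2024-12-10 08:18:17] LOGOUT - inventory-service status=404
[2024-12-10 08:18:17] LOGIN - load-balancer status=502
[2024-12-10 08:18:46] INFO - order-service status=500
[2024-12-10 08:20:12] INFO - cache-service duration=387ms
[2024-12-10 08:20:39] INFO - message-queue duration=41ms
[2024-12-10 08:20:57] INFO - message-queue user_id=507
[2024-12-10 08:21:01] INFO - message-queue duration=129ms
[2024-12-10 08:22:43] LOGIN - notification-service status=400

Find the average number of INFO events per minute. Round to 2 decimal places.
0.78

To calculate the rate:

1. Count total INFO events: 18
2. Total time period: 23 minutes
3. Rate = 18 / 23 = 0.78 events per minute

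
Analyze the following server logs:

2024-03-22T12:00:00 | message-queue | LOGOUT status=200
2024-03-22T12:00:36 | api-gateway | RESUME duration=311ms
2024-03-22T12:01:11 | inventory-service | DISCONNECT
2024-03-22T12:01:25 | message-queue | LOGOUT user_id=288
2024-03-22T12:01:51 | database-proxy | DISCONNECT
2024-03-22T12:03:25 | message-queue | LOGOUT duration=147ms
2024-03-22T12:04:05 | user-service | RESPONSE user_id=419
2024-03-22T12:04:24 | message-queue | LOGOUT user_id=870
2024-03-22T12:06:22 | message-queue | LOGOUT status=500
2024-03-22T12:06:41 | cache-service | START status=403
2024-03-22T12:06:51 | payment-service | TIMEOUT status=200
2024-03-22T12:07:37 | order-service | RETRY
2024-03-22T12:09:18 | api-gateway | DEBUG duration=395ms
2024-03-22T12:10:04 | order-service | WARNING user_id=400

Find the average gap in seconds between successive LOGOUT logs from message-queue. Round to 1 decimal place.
95.5

To calculate average interval:

1. Find all LOGOUT events for message-queue in order
2. Calculate time gaps between consecutive events
3. Compute mean of gaps: 382 / 4 = 95.5 seconds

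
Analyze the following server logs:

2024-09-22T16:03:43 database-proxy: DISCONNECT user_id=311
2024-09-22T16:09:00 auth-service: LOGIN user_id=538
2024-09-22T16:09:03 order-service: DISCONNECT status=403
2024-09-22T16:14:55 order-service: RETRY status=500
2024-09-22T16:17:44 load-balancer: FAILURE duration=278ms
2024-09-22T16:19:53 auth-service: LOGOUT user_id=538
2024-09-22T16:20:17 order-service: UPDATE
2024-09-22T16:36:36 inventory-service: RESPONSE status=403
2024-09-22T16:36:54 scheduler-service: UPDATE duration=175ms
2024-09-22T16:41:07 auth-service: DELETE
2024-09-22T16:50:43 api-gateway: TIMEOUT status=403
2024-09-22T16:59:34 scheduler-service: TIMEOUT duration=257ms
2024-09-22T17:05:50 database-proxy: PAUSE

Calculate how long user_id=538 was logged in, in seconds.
653

To calculate session duration:

1. Find LOGIN event for user_id=538: 2024-09-22T16:09:00
2. Find LOGOUT event for user_id=538: 2024-09-22T16:19:53
3. Session duration: 2024-09-22T16:19:53 - 2024-09-22T16:09:00 = 653 seconds (10 minutes)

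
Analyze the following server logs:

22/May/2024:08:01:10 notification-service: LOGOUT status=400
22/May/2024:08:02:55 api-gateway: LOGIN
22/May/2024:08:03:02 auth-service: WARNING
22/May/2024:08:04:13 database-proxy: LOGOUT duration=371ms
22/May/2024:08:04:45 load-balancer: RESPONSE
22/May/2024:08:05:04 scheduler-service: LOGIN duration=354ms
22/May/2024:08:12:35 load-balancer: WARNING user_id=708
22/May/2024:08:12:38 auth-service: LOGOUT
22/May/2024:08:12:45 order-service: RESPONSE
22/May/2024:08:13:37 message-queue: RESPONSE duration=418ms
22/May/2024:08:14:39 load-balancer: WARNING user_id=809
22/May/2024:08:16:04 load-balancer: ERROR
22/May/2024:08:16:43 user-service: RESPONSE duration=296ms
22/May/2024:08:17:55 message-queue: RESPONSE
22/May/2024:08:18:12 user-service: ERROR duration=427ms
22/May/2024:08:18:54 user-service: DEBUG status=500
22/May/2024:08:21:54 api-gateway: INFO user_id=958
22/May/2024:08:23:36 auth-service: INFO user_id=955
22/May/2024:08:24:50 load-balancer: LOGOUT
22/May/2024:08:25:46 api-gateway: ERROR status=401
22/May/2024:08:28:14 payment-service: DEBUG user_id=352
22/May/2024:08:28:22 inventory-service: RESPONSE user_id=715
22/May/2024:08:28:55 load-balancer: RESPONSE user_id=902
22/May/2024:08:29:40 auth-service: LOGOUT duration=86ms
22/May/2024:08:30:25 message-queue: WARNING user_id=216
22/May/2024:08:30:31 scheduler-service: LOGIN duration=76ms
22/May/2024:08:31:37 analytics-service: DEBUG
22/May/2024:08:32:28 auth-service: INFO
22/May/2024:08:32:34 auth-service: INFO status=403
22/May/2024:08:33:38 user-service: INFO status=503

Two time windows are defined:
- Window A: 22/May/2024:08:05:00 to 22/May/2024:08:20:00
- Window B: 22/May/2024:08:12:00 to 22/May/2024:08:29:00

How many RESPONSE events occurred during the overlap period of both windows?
4

To find overlap events:

1. Window A: 22/May/2024:08:05:00 to 22/May/2024:08:20:00
2. Window B: 22/May/2024:08:12:00 to 22/May/2024:08:29:00
3. Overlap period: 22/May/2024:08:12:00 to 22/May/2024:08:20:00
4. Count RESPONSE events in overlap: 4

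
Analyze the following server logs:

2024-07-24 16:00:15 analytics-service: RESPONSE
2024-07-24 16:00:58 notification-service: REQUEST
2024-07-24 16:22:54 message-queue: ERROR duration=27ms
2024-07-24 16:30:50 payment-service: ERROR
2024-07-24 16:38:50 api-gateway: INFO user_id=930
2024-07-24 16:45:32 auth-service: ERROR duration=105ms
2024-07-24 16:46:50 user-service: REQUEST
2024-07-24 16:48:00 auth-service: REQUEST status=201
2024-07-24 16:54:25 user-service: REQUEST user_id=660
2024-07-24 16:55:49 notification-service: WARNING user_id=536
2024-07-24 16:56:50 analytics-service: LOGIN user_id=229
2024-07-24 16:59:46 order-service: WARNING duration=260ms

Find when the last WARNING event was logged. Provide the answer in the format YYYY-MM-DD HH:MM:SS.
2024-07-24 16:59:46

To find the last event:

1. Filter for all WARNING events
2. Sort by timestamp
3. Select the last one
4. Timestamp: 2024-07-24 16:59:46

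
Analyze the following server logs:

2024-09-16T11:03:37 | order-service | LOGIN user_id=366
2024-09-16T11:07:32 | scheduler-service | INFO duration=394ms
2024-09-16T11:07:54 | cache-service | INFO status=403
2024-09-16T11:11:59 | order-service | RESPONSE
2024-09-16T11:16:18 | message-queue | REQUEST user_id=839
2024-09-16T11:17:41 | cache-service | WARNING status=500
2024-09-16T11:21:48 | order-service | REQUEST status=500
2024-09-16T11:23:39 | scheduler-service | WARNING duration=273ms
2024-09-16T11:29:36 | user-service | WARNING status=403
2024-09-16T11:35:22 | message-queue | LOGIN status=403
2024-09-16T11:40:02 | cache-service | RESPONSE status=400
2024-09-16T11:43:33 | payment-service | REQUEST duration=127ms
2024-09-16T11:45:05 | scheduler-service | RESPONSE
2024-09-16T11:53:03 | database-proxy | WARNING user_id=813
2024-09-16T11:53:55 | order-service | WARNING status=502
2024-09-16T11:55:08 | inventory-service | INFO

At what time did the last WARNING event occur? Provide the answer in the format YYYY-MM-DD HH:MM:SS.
2024-09-16 11:53:55

To find the last event:

1. Filter for all WARNING events
2. Sort by timestamp
3. Select the last one
4. Timestamp: 2024-09-16 11:53:55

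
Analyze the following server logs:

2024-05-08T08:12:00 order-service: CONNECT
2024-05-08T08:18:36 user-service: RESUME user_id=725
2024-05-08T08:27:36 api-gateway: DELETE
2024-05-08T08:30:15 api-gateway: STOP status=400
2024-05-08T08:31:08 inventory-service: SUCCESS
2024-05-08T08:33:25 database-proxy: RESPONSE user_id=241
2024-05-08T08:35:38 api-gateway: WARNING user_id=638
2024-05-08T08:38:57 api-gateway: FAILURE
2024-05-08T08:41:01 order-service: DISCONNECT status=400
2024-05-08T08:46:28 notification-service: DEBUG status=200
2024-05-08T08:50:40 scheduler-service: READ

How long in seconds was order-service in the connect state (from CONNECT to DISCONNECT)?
1741

To calculate state duration:

1. Find CONNECT event for order-service: 2024-05-08T08:12:00
2. Find DISCONNECT event for order-service: 2024-05-08T08:41:01
3. Calculate duration: 2024-05-08T08:41:01 - 2024-05-08T08:12:00 = 1741 seconds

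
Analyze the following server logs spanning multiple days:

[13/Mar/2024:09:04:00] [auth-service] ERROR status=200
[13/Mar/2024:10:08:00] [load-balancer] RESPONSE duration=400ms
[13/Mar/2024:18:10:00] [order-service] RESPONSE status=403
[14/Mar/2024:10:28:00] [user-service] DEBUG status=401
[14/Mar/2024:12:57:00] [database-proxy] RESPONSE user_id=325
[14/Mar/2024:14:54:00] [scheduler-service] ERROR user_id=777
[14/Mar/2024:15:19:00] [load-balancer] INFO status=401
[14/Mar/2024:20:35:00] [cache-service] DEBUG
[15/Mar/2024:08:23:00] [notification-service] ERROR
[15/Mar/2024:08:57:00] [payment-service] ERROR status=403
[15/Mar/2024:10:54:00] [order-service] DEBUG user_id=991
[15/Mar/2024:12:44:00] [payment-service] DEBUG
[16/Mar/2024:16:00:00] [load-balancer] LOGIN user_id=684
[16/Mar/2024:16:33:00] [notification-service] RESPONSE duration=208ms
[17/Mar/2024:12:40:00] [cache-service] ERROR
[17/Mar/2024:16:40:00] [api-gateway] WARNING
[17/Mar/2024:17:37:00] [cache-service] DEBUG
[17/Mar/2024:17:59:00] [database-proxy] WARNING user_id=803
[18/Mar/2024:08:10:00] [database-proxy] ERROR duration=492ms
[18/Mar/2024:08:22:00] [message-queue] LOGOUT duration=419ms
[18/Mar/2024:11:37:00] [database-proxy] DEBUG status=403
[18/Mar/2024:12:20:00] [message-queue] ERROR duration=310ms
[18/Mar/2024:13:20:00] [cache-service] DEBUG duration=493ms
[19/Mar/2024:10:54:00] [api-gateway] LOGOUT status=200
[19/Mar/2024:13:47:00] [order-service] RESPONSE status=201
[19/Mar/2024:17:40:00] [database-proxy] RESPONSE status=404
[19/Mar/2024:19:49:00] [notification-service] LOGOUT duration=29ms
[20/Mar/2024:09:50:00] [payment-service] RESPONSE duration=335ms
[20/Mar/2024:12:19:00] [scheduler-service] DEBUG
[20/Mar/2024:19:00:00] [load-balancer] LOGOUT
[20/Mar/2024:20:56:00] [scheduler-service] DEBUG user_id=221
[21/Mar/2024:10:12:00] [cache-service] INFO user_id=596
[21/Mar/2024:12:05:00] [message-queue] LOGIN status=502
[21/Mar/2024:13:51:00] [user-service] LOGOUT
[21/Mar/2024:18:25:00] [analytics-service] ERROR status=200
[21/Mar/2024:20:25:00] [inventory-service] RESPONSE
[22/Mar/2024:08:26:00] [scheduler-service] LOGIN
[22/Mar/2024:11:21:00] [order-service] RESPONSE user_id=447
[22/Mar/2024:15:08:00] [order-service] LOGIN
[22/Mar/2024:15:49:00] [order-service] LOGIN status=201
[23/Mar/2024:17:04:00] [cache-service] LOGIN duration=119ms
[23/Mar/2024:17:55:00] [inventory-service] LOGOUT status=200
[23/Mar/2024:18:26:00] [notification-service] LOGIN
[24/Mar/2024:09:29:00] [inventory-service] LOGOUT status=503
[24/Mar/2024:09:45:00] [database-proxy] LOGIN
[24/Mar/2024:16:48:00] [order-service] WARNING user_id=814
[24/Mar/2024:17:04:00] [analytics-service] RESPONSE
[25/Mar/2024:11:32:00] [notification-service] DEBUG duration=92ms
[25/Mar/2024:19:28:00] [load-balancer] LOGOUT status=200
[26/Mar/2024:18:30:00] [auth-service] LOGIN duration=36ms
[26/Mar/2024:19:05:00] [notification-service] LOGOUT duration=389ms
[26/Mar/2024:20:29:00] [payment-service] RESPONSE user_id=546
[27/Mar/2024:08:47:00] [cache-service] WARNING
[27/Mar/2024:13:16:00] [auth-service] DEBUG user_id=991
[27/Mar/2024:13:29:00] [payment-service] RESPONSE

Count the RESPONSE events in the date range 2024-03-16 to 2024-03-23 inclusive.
6

To filter by date range:

1. Date range: 2024-03-16 through 2024-03-23, both dates inclusive
2. Filter for RESPONSE events whose date falls in this range
3. Count matching events: 6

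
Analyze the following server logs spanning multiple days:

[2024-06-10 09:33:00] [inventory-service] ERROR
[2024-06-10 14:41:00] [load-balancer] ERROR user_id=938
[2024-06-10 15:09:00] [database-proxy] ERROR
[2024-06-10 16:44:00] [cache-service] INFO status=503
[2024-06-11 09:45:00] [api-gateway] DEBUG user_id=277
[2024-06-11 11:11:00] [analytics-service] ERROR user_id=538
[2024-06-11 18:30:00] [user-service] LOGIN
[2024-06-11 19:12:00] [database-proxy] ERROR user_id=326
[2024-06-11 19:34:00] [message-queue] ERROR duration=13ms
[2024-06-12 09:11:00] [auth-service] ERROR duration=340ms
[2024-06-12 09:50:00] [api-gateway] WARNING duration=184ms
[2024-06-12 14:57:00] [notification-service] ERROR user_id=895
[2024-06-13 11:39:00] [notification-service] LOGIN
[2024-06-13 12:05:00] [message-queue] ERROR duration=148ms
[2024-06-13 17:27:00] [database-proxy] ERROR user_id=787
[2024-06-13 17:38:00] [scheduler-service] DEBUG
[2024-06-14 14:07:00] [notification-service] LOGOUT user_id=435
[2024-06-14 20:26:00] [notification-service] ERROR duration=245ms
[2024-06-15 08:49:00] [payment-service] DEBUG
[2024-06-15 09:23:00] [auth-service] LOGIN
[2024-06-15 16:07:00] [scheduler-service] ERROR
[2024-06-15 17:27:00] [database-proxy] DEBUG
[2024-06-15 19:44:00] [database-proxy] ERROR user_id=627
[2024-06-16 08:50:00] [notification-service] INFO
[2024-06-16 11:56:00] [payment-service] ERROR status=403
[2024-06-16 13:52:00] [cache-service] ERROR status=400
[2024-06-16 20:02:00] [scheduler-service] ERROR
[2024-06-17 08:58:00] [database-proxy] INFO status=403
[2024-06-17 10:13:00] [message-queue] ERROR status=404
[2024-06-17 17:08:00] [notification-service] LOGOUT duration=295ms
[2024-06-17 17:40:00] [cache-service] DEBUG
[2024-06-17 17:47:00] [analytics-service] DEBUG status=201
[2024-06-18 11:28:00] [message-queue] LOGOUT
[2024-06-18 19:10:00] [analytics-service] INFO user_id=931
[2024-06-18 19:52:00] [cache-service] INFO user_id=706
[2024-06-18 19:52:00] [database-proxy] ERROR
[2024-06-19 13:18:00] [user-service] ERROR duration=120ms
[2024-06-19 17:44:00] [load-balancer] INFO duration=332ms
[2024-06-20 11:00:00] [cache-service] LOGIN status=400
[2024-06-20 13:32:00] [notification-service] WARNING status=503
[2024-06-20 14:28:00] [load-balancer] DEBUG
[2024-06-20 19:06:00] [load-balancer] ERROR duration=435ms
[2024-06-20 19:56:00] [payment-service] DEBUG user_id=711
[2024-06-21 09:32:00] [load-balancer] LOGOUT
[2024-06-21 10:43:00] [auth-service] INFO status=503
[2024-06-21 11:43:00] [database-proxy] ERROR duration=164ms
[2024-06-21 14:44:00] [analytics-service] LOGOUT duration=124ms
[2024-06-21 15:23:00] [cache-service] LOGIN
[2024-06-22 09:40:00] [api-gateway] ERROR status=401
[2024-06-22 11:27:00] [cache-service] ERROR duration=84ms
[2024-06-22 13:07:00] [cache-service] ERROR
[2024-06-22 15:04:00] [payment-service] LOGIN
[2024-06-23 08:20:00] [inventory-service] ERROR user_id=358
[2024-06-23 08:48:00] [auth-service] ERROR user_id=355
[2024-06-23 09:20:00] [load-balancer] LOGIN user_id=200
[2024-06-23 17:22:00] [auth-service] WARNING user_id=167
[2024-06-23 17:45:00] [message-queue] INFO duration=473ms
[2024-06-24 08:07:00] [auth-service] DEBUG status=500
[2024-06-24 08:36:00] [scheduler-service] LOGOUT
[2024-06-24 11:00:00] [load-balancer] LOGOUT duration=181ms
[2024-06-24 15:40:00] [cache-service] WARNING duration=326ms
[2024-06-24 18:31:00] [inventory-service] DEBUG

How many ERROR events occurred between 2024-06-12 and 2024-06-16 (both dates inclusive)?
10

To filter by date range:

1. Date range: 2024-06-12 through 2024-06-16, both dates inclusive
2. Filter for ERROR events whose date falls in this range
3. Count matching events: 10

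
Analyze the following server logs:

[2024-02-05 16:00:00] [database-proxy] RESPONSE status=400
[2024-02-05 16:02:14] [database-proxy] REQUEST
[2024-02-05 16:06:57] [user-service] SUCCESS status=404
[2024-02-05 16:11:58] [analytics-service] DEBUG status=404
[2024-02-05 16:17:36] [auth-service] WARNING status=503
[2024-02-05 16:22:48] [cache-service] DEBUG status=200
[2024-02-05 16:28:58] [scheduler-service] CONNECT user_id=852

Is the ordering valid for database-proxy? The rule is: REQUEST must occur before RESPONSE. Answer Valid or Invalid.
Invalid

To validate ordering:

1. Required order: REQUEST → RESPONSE
2. Rule: REQUEST must occur before RESPONSE
3. Check actual order of events for database-proxy
4. Result: Invalid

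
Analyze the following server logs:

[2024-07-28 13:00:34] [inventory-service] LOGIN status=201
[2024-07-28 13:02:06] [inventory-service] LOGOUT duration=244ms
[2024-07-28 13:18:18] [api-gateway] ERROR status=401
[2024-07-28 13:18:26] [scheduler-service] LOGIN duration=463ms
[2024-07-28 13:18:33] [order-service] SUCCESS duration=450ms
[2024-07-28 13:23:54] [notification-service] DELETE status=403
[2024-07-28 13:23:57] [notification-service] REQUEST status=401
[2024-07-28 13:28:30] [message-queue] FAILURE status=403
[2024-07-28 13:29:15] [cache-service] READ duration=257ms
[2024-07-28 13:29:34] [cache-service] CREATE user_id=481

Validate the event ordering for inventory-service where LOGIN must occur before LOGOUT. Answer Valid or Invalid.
Valid

To validate ordering:

1. Required order: LOGIN → LOGOUT
2. Rule: LOGIN must occur before LOGOUT
3. Check actual order of events for inventory-service
4. Result: Valid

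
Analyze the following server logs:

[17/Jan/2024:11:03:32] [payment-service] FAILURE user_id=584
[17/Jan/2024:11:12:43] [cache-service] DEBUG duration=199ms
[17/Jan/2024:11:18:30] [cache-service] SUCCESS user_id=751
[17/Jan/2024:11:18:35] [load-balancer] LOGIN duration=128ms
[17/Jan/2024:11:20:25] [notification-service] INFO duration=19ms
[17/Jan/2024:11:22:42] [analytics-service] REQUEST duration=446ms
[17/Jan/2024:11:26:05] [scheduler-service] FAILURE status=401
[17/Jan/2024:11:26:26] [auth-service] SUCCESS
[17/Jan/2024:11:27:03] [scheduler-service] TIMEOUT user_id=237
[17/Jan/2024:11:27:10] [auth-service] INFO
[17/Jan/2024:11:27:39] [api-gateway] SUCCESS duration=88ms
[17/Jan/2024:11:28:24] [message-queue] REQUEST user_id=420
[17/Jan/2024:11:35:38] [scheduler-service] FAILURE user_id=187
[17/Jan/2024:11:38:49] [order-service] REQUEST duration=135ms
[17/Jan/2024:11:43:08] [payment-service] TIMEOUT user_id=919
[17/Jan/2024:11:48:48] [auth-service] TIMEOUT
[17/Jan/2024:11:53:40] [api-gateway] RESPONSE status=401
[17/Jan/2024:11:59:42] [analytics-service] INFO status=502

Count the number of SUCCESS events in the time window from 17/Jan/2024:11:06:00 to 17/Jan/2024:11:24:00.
1

To count events in the time window:

1. Window boundaries: 17/Jan/2024:11:06:00 to 17/Jan/2024:11:24:00
2. Filter for SUCCESS events within this window
3. Count matching events: 1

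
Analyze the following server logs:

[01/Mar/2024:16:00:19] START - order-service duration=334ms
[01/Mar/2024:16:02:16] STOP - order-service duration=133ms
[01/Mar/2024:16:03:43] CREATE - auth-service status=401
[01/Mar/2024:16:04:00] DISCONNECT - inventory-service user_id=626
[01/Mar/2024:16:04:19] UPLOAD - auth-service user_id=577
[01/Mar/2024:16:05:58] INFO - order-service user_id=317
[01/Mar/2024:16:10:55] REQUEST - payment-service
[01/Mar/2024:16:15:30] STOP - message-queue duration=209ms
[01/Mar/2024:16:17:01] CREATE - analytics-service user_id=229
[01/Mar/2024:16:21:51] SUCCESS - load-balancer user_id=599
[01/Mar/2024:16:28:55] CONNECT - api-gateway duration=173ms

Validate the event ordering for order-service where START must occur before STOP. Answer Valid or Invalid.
Valid

To validate ordering:

1. Required order: START → STOP
2. Rule: START must occur before STOP
3. Check actual order of events for order-service
4. Result: Valid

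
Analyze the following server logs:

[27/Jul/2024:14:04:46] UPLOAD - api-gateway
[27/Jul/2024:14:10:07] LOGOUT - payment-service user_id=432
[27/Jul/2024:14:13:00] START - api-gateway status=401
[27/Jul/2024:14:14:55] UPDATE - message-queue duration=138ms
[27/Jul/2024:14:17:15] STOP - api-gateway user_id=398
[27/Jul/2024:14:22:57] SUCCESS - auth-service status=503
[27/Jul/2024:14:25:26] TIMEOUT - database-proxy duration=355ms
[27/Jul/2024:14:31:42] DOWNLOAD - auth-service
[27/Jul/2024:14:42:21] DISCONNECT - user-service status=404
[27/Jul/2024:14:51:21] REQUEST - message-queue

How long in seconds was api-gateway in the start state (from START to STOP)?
255

To calculate state duration:

1. Find START event for api-gateway: 27/Jul/2024:14:13:00
2. Find STOP event for api-gateway: 27/Jul/2024:14:17:15
3. Calculate duration: 27/Jul/2024:14:17:15 - 27/Jul/2024:14:13:00 = 255 seconds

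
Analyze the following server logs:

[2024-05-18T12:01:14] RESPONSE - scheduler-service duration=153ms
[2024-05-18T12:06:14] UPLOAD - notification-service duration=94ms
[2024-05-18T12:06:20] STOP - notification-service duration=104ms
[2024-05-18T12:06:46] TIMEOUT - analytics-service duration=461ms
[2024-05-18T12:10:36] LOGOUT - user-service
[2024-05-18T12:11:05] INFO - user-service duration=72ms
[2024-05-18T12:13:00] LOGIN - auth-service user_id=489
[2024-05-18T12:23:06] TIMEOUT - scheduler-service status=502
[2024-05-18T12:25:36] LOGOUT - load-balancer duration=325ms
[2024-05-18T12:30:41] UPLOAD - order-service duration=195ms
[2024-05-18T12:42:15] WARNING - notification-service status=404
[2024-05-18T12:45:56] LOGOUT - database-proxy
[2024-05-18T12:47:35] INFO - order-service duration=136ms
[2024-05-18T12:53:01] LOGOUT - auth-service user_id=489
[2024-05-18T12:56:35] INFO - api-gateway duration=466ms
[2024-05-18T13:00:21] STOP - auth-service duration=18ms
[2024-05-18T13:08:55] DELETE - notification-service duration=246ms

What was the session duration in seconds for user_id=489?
2401

To calculate session duration:

1. Find LOGIN event for user_id=489: 2024-05-18T12:13:00
2. Find LOGOUT event for user_id=489: 2024-05-18T12:53:01
3. Session duration: 2024-05-18T12:53:01 - 2024-05-18T12:13:00 = 2401 seconds (40 minutes)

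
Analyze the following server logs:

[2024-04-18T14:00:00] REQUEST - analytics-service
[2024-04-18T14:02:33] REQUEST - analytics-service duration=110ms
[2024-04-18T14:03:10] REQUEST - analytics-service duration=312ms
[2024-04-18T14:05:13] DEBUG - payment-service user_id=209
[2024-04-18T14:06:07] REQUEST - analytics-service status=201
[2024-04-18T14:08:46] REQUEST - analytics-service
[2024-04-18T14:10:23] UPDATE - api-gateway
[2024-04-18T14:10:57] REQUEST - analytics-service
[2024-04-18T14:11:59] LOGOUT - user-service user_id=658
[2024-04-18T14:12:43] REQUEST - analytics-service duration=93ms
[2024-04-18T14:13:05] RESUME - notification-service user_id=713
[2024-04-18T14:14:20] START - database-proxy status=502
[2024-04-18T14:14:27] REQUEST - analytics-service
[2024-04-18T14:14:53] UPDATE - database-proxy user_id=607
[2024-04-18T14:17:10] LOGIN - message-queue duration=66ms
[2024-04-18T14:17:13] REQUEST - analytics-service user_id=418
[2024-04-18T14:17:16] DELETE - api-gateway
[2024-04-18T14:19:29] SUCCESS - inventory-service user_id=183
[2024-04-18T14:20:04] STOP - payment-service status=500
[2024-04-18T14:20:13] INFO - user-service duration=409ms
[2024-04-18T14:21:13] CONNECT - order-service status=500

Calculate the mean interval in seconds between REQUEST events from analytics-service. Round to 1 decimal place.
129.1

To calculate average interval:

1. Find all REQUEST events for analytics-service in order
2. Calculate time gaps between consecutive events
3. Compute mean of gaps: 1033 / 8 = 129.1 seconds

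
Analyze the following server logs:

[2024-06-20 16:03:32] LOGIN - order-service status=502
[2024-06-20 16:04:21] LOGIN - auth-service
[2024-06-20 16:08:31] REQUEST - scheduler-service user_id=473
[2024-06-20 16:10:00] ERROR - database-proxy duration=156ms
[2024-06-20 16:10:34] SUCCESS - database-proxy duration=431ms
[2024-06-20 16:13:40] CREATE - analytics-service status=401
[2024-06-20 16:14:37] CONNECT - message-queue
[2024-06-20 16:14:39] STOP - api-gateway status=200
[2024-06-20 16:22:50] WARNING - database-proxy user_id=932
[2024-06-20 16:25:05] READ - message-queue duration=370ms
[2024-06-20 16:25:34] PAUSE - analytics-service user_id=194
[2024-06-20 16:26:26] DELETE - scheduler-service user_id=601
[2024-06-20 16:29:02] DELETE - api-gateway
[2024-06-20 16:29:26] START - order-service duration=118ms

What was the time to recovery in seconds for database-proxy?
34

To calculate recovery time:

1. Find ERROR event for database-proxy: 2024-06-20 16:10:00
2. Find next SUCCESS event for database-proxy: 2024-06-20 16:10:34
3. Recovery time: 2024-06-20 16:10:34 - 2024-06-20 16:10:00 = 34 seconds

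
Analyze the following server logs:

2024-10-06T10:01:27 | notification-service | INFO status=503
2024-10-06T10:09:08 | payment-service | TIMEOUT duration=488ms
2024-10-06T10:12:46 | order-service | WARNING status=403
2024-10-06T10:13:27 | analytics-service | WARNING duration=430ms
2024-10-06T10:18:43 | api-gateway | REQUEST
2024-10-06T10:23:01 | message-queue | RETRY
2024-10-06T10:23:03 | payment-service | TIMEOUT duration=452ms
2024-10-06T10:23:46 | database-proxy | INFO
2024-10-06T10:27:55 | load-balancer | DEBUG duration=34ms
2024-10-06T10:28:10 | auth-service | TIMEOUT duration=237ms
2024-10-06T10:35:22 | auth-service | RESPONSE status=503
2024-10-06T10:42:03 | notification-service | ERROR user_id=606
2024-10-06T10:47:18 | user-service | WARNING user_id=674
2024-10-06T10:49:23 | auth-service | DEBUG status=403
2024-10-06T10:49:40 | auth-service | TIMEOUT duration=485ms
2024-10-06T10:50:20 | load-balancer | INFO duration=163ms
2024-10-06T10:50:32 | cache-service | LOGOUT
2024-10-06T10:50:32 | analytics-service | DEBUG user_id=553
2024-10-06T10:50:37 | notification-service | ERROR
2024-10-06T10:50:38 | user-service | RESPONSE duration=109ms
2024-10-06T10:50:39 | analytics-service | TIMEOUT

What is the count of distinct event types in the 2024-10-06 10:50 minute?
6

To count unique event types:

1. Filter events in the minute starting at 2024-10-06 10:50
2. Extract event types from matching entries
3. Count unique types: 6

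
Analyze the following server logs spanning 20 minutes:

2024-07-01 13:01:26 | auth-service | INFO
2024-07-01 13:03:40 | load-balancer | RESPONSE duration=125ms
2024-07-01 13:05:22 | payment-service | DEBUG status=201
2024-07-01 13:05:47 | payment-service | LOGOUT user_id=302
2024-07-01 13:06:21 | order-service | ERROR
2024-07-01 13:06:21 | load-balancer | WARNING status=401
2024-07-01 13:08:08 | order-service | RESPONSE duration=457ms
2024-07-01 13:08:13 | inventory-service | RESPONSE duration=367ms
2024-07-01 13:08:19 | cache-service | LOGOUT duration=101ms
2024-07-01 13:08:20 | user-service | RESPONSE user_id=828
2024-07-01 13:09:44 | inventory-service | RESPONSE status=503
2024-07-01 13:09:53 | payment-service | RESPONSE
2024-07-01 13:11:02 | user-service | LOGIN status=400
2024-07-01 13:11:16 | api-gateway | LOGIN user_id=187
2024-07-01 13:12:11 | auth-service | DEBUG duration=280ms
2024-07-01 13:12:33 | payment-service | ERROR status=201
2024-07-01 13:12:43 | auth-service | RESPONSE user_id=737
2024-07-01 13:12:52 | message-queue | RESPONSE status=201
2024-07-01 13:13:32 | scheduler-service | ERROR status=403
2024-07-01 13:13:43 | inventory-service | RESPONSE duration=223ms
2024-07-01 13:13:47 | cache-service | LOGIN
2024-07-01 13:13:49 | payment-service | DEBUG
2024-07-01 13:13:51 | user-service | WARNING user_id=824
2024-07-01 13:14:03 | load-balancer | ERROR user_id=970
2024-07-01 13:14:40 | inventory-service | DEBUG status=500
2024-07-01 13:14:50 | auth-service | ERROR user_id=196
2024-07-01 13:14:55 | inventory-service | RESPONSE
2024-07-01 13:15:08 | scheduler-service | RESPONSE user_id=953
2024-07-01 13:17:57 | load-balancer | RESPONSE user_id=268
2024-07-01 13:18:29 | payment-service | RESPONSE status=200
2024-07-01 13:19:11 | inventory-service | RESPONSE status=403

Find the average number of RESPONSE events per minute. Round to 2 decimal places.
0.7

To calculate the rate:

1. Count total RESPONSE events: 14
2. Total time period: 20 minutes
3. Rate = 14 / 20 = 0.7 events per minute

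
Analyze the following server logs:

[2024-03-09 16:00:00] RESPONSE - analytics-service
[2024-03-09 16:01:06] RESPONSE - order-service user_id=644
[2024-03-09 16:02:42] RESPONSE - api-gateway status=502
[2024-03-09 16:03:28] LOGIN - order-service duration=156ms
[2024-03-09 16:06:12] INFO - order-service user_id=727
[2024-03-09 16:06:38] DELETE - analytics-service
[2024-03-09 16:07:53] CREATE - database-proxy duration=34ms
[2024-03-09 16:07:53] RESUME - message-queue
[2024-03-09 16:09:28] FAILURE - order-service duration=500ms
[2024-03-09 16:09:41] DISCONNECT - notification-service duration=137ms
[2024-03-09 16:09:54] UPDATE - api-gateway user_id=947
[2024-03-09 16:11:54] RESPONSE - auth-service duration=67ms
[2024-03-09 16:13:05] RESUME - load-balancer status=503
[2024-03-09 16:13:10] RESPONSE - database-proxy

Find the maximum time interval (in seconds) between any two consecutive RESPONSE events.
552

To find the longest gap:

1. Extract all RESPONSE events in chronological order
2. Calculate time differences between consecutive events
3. Find the maximum difference
4. Longest gap: 552 seconds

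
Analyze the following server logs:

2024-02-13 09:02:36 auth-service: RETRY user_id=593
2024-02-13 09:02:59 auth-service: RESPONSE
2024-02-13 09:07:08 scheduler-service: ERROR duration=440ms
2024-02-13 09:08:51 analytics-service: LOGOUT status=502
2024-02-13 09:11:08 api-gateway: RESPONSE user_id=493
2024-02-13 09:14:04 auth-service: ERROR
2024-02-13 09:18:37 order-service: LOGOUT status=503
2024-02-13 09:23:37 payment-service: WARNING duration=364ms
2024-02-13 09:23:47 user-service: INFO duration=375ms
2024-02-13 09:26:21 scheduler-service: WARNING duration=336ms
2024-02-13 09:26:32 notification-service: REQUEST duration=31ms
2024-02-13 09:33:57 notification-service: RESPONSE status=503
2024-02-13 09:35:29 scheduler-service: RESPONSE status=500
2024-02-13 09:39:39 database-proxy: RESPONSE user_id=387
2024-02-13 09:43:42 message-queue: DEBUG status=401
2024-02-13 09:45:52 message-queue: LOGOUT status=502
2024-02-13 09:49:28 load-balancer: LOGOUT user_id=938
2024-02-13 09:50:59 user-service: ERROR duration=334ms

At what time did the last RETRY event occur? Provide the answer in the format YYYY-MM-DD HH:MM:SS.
2024-02-13 09:02:36

To find the last event:

1. Filter for all RETRY events
2. Sort by timestamp
3. Select the last one
4. Timestamp: 2024-02-13 09:02:36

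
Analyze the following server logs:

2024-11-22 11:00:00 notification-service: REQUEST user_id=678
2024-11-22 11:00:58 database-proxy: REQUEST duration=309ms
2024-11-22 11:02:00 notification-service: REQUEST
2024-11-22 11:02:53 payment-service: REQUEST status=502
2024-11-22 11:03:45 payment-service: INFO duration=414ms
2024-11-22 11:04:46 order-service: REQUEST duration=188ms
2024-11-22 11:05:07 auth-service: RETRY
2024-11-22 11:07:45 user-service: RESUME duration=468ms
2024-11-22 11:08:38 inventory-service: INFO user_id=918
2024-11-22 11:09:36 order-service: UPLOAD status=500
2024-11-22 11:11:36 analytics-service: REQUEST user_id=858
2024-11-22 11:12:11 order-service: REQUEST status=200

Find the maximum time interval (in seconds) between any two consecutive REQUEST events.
410

To find the longest gap:

1. Extract all REQUEST events in chronological order
2. Calculate time differences between consecutive events
3. Find the maximum difference
4. Longest gap: 410 seconds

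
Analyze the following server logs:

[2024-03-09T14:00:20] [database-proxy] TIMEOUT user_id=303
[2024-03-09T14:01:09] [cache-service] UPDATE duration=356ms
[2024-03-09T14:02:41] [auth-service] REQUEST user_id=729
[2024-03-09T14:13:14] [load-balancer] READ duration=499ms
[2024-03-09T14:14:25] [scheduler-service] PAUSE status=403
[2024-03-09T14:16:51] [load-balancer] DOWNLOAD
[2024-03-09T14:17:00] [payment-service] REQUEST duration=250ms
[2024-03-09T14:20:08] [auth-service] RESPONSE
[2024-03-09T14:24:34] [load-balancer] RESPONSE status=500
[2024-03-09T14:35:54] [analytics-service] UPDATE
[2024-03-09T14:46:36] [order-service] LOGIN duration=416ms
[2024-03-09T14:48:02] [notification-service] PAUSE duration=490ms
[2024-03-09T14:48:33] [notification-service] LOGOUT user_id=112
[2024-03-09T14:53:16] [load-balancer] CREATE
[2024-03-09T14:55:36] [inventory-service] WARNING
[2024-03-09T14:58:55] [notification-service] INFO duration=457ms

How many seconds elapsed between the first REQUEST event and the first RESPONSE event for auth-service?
1047

To find the time between events:

1. Locate the first REQUEST event for auth-service: 2024-03-09T14:02:41
2. Locate the first RESPONSE event for auth-service: 2024-03-09T14:20:08
3. Calculate the difference: 2024-03-09T14:20:08 - 2024-03-09T14:02:41 = 1047 seconds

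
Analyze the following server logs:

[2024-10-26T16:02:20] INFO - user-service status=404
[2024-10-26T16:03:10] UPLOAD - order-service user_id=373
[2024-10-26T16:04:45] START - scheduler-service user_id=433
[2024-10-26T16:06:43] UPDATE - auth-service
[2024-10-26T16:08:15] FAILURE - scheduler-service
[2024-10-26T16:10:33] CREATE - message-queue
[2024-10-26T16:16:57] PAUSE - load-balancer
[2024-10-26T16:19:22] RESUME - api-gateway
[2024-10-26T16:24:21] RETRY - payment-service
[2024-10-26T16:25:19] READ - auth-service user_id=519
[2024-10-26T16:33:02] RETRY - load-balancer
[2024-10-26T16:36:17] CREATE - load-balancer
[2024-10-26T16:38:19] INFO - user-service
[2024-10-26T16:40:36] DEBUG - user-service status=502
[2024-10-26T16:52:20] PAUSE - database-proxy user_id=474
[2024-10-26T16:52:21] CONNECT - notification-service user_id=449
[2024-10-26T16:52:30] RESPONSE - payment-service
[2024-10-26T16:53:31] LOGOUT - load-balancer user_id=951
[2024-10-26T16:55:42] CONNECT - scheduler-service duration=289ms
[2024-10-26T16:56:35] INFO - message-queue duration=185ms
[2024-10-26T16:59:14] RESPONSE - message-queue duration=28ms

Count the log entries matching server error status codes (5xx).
1

To find matching entries:

1. Pattern to match: server error status codes (5xx)
2. Scan each log entry for the pattern
3. Count matches: 1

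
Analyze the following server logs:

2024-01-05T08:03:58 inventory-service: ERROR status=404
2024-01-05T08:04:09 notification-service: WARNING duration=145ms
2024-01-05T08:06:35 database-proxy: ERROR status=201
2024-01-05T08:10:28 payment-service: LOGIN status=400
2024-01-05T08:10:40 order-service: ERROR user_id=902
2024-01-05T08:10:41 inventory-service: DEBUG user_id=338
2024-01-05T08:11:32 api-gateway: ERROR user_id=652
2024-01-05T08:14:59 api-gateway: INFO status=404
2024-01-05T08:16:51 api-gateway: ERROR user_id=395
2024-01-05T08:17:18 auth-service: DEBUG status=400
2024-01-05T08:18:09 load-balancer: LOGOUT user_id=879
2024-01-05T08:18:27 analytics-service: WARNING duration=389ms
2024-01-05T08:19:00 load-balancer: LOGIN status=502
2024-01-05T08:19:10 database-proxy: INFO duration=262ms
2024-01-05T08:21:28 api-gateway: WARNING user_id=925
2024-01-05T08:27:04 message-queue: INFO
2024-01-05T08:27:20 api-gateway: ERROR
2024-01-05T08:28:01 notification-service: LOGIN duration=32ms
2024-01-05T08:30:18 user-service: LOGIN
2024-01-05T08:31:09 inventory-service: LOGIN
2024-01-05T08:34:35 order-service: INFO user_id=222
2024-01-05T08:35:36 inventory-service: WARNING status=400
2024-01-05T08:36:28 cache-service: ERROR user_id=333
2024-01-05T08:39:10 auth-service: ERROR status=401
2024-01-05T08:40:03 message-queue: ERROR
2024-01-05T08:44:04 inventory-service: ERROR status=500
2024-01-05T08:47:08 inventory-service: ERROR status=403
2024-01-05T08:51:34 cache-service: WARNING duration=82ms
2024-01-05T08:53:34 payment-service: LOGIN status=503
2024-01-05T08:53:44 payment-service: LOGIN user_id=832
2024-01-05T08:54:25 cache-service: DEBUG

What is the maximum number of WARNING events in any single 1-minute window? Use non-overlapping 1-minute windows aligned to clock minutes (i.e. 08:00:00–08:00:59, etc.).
1

To find the burst window:

1. Divide the log period into non-overlapping 1-minute windows starting at 08:00
2. Count WARNING events in each window
3. Find the window with maximum count
4. Maximum events in a window: 1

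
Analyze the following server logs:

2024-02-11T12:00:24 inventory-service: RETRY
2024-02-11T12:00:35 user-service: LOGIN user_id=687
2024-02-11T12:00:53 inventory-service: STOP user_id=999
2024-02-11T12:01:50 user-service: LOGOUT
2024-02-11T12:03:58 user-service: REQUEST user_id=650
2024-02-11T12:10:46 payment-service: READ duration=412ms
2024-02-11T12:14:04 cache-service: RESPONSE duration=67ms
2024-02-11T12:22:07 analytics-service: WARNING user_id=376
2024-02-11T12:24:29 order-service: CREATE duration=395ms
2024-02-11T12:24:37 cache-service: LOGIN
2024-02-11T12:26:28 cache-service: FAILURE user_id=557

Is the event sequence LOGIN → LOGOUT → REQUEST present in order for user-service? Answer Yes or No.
Yes

To verify sequence order:

1. Find all events in sequence LOGIN → LOGOUT → REQUEST for user-service
2. Extract their timestamps
3. Check if timestamps are in ascending order
4. Result: Yes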